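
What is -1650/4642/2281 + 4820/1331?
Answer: 2319722795/640598321 ≈ 3.6212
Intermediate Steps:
-1650/4642/2281 + 4820/1331 = -1650*1/4642*(1/2281) + 4820*(1/1331) = -75/211*1/2281 + 4820/1331 = -75/481291 + 4820/1331 = 2319722795/640598321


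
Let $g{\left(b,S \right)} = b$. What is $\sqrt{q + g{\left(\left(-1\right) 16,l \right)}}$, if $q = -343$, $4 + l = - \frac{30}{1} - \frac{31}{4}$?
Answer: $i \sqrt{359} \approx 18.947 i$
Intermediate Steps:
$l = - \frac{167}{4}$ ($l = -4 - \left(30 + \frac{31}{4}\right) = -4 - \frac{151}{4} = - \frac{167}{4} \approx -41.75$)
$\sqrt{q + g{\left(\left(-1\right) 16,l \right)}} = \sqrt{-343 - 16} = \sqrt{-359} = i \sqrt{359}$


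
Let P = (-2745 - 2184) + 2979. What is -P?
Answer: 1950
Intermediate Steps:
P = -1950 (P = -4929 + 2979 = -1950)
-P = -1*(-1950) = 1950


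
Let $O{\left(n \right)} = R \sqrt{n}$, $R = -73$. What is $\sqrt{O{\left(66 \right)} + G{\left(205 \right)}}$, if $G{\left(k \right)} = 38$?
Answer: $\sqrt{38 - 73 \sqrt{66}} \approx 23.56 i$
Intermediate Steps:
$O{\left(n \right)} = - 73 \sqrt{n}$
$\sqrt{O{\left(66 \right)} + G{\left(205 \right)}} = \sqrt{- 73 \sqrt{66} + 38} = \sqrt{38 - 73 \sqrt{66}}$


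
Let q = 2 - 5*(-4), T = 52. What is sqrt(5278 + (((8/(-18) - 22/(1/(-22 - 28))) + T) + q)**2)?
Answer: sqrt(111983362)/9 ≈ 1175.8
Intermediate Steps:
q = 22 (q = 2 + 20 = 22)
sqrt(5278 + (((8/(-18) - 22/(1/(-22 - 28))) + T) + q)**2) = sqrt(5278 + (((8/(-18) - 22/(1/(-22 - 28))) + 52) + 22)**2) = sqrt(5278 + (((8*(-1/18) - 22/(1/(-50))) + 52) + 22)**2) = sqrt(5278 + (((-4/9 - 22/(-1/50)) + 52) + 22)**2) = sqrt(5278 + (((-4/9 - 22*(-50)) + 52) + 22)**2) = sqrt(5278 + (((-4/9 + 1100) + 52) + 22)**2) = sqrt(5278 + ((9896/9 + 52) + 22)**2) = sqrt(5278 + (10364/9 + 22)**2) = sqrt(5278 + (10562/9)**2) = sqrt(5278 + 111555844/81) = sqrt(111983362/81) = sqrt(111983362)/9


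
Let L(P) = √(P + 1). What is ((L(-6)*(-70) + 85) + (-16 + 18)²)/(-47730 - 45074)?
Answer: -89/92804 + 35*I*√5/46402 ≈ -0.00095901 + 0.0016866*I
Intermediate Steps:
L(P) = √(1 + P)
((L(-6)*(-70) + 85) + (-16 + 18)²)/(-47730 - 45074) = ((√(1 - 6)*(-70) + 85) + (-16 + 18)²)/(-47730 - 45074) = ((√(-5)*(-70) + 85) + 2²)/(-92804) = (((I*√5)*(-70) + 85) + 4)*(-1/92804) = ((-70*I*√5 + 85) + 4)*(-1/92804) = ((85 - 70*I*√5) + 4)*(-1/92804) = (89 - 70*I*√5)*(-1/92804) = -89/92804 + 35*I*√5/46402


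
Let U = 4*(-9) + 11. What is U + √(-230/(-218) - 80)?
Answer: -25 + I*√937945/109 ≈ -25.0 + 8.8851*I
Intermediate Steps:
U = -25 (U = -36 + 11 = -25)
U + √(-230/(-218) - 80) = -25 + √(-230/(-218) - 80) = -25 + √(-230*(-1/218) - 80) = -25 + √(115/109 - 80) = -25 + √(-8605/109) = -25 + I*√937945/109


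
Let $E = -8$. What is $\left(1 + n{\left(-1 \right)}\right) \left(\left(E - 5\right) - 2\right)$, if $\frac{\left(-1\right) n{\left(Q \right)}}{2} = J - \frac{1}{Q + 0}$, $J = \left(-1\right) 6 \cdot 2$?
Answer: $-345$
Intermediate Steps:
$J = -12$ ($J = \left(-6\right) 2 = -12$)
$n{\left(Q \right)} = 24 + \frac{2}{Q}$ ($n{\left(Q \right)} = - 2 \left(-12 - \frac{1}{Q + 0}\right) = - 2 \left(-12 - \frac{1}{Q}\right) = 24 + \frac{2}{Q}$)
$\left(1 + n{\left(-1 \right)}\right) \left(\left(E - 5\right) - 2\right) = \left(1 + \left(24 + \frac{2}{-1}\right)\right) \left(\left(-8 - 5\right) - 2\right) = \left(1 + \left(24 + 2 \left(-1\right)\right)\right) \left(-13 - 2\right) = \left(1 + \left(24 - 2\right)\right) \left(-15\right) = \left(1 + 22\right) \left(-15\right) = 23 \left(-15\right) = -345$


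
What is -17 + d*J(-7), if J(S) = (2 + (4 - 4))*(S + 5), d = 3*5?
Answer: -77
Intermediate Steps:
d = 15
J(S) = 10 + 2*S (J(S) = (2 + 0)*(5 + S) = 2*(5 + S) = 10 + 2*S)
-17 + d*J(-7) = -17 + 15*(10 + 2*(-7)) = -17 + 15*(10 - 14) = -17 + 15*(-4) = -17 - 60 = -77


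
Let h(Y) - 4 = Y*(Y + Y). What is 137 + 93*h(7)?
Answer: 9623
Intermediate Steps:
h(Y) = 4 + 2*Y**2 (h(Y) = 4 + Y*(Y + Y) = 4 + Y*(2*Y) = 4 + 2*Y**2)
137 + 93*h(7) = 137 + 93*(4 + 2*7**2) = 137 + 93*(4 + 2*49) = 137 + 93*(4 + 98) = 137 + 93*102 = 137 + 9486 = 9623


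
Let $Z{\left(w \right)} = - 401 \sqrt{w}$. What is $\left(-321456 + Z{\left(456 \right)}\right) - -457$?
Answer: $-320999 - 802 \sqrt{114} \approx -3.2956 \cdot 10^{5}$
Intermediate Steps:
$\left(-321456 + Z{\left(456 \right)}\right) - -457 = \left(-321456 - 401 \sqrt{456}\right) - -457 = \left(-321456 - 401 \cdot 2 \sqrt{114}\right) + \left(-191 + 648\right) = \left(-321456 - 802 \sqrt{114}\right) + 457 = -320999 - 802 \sqrt{114}$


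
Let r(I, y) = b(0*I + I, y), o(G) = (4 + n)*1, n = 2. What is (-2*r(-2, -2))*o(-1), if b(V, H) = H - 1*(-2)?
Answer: 0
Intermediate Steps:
o(G) = 6 (o(G) = (4 + 2)*1 = 6*1 = 6)
b(V, H) = 2 + H (b(V, H) = H + 2 = 2 + H)
r(I, y) = 2 + y
(-2*r(-2, -2))*o(-1) = -2*(2 - 2)*6 = -2*0*6 = 0*6 = 0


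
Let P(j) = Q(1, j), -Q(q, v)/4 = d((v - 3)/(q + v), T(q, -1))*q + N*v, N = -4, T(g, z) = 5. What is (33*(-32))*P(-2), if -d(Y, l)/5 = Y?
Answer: -71808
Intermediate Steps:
d(Y, l) = -5*Y
Q(q, v) = 16*v + 20*q*(-3 + v)/(q + v) (Q(q, v) = -4*((-5*(v - 3)/(q + v))*q - 4*v) = -4*((-5*(-3 + v)/(q + v))*q - 4*v) = -4*(-5*q*(-3 + v)/(q + v) - 4*v) = -4*(-4*v - 5*q*(-3 + v)/(q + v)) = 16*v + 20*q*(-3 + v)/(q + v))
P(j) = 4*(-15 + 5*j + 4*j*(1 + j))/(1 + j) (P(j) = 4*(-5*1*(3 - j) + 4*j*(1 + j))/(1 + j) = 4*((-15 + 5*j) + 4*j*(1 + j))/(1 + j) = 4*(-15 + 5*j + 4*j*(1 + j))/(1 + j))
(33*(-32))*P(-2) = (33*(-32))*(4*(-15 + 4*(-2)² + 9*(-2))/(1 - 2)) = -4224*(-15 + 4*4 - 18)/(-1) = -4224*(-1)*(-15 + 16 - 18) = -4224*(-1)*(-17) = -1056*68 = -71808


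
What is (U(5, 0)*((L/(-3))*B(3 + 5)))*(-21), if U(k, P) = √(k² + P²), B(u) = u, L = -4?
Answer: -1120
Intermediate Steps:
U(k, P) = √(P² + k²)
(U(5, 0)*((L/(-3))*B(3 + 5)))*(-21) = (√(0² + 5²)*((-4/(-3))*(3 + 5)))*(-21) = (√(0 + 25)*(-⅓*(-4)*8))*(-21) = (√25*((4/3)*8))*(-21) = (5*(32/3))*(-21) = (160/3)*(-21) = -1120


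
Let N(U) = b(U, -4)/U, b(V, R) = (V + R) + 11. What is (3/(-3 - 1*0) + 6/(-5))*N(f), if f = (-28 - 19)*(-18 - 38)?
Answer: -4147/1880 ≈ -2.2059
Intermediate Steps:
b(V, R) = 11 + R + V (b(V, R) = (R + V) + 11 = 11 + R + V)
f = 2632 (f = -47*(-56) = 2632)
N(U) = (7 + U)/U (N(U) = (11 - 4 + U)/U = (7 + U)/U)
(3/(-3 - 1*0) + 6/(-5))*N(f) = (3/(-3 - 1*0) + 6/(-5))*((7 + 2632)/2632) = (3/(-3 + 0) + 6*(-⅕))*((1/2632)*2639) = (3/(-3) - 6/5)*(377/376) = (3*(-⅓) - 6/5)*(377/376) = (-1 - 6/5)*(377/376) = -11/5*377/376 = -4147/1880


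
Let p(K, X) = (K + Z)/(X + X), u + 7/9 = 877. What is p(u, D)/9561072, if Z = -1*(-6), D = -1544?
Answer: -1985/66430328256 ≈ -2.9881e-8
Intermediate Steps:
Z = 6
u = 7886/9 (u = -7/9 + 877 = 7886/9 ≈ 876.22)
p(K, X) = (6 + K)/(2*X) (p(K, X) = (K + 6)/(X + X) = (6 + K)/((2*X)) = (6 + K)*(1/(2*X)) = (6 + K)/(2*X))
p(u, D)/9561072 = ((½)*(6 + 7886/9)/(-1544))/9561072 = ((½)*(-1/1544)*(7940/9))*(1/9561072) = -1985/6948*1/9561072 = -1985/66430328256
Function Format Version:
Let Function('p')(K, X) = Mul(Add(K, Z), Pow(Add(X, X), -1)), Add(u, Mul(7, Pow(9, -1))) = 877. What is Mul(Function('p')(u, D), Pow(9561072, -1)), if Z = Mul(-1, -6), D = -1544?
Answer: Rational(-1985, 66430328256) ≈ -2.9881e-8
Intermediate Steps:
Z = 6
u = Rational(7886, 9) (u = Add(Rational(-7, 9), 877) = Rational(7886, 9) ≈ 876.22)
Function('p')(K, X) = Mul(Rational(1, 2), Pow(X, -1), Add(6, K)) (Function('p')(K, X) = Mul(Add(K, 6), Pow(Add(X, X), -1)) = Mul(Add(6, K), Pow(Mul(2, X), -1)) = Mul(Add(6, K), Mul(Rational(1, 2), Pow(X, -1))) = Mul(Rational(1, 2), Pow(X, -1), Add(6, K)))
Mul(Function('p')(u, D), Pow(9561072, -1)) = Mul(Mul(Rational(1, 2), Pow(-1544, -1), Add(6, Rational(7886, 9))), Pow(9561072, -1)) = Mul(Mul(Rational(1, 2), Rational(-1, 1544), Rational(7940, 9)), Rational(1, 9561072)) = Mul(Rational(-1985, 6948), Rational(1, 9561072)) = Rational(-1985, 66430328256)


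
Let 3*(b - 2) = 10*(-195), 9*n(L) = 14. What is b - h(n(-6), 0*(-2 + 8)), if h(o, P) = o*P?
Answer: -648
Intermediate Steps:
n(L) = 14/9 (n(L) = (⅑)*14 = 14/9)
b = -648 (b = 2 + (10*(-195))/3 = 2 + (⅓)*(-1950) = 2 - 650 = -648)
h(o, P) = P*o
b - h(n(-6), 0*(-2 + 8)) = -648 - 0*(-2 + 8)*14/9 = -648 - 0*6*14/9 = -648 - 0*14/9 = -648 - 1*0 = -648 + 0 = -648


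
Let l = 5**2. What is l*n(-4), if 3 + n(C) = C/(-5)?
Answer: -55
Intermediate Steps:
n(C) = -3 - C/5 (n(C) = -3 + C/(-5) = -3 + C*(-1/5) = -3 - C/5)
l = 25
l*n(-4) = 25*(-3 - 1/5*(-4)) = 25*(-3 + 4/5) = 25*(-11/5) = -55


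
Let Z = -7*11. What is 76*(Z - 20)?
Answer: -7372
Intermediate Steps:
Z = -77
76*(Z - 20) = 76*(-77 - 20) = 76*(-97) = -7372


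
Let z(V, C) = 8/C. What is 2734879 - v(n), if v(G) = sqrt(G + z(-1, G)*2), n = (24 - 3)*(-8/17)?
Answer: 2734879 - I*sqrt(1465842)/357 ≈ 2.7349e+6 - 3.3914*I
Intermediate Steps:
n = -168/17 (n = 21*(-8*1/17) = 21*(-8/17) = -168/17 ≈ -9.8824)
v(G) = sqrt(G + 16/G) (v(G) = sqrt(G + (8/G)*2) = sqrt(G + 16/G))
2734879 - v(n) = 2734879 - sqrt(-168/17 + 16/(-168/17)) = 2734879 - sqrt(-168/17 + 16*(-17/168)) = 2734879 - sqrt(-168/17 - 34/21) = 2734879 - sqrt(-4106/357) = 2734879 - I*sqrt(1465842)/357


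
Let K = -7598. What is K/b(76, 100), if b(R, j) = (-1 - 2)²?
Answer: -7598/9 ≈ -844.22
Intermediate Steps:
b(R, j) = 9 (b(R, j) = (-3)² = 9)
K/b(76, 100) = -7598/9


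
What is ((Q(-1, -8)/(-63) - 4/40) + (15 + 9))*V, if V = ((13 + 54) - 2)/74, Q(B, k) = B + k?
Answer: 21879/1036 ≈ 21.119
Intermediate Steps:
V = 65/74 (V = (67 - 2)*(1/74) = 65*(1/74) = 65/74 ≈ 0.87838)
((Q(-1, -8)/(-63) - 4/40) + (15 + 9))*V = (((-1 - 8)/(-63) - 4/40) + (15 + 9))*(65/74) = ((-9*(-1/63) - 4*1/40) + 24)*(65/74) = ((⅐ - ⅒) + 24)*(65/74) = (3/70 + 24)*(65/74) = (1683/70)*(65/74) = 21879/1036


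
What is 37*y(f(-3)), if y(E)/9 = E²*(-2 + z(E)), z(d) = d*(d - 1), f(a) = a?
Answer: 29970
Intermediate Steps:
z(d) = d*(-1 + d)
y(E) = 9*E²*(-2 + E*(-1 + E)) (y(E) = 9*(E²*(-2 + E*(-1 + E))) = 9*E²*(-2 + E*(-1 + E)))
37*y(f(-3)) = 37*(9*(-3)²*(-2 - 3*(-1 - 3))) = 37*(9*9*(-2 - 3*(-4))) = 37*(9*9*(-2 + 12)) = 37*(9*9*10) = 37*810 = 29970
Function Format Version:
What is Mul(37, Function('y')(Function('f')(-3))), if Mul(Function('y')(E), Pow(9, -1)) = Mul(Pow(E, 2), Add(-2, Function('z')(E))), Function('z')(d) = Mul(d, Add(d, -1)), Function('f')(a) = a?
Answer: 29970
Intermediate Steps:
Function('z')(d) = Mul(d, Add(-1, d))
Function('y')(E) = Mul(9, Pow(E, 2), Add(-2, Mul(E, Add(-1, E)))) (Function('y')(E) = Mul(9, Mul(Pow(E, 2), Add(-2, Mul(E, Add(-1, E))))) = Mul(9, Pow(E, 2), Add(-2, Mul(E, Add(-1, E)))))
Mul(37, Function('y')(Function('f')(-3))) = Mul(37, Mul(9, Pow(-3, 2), Add(-2, Mul(-3, Add(-1, -3))))) = Mul(37, Mul(9, 9, Add(-2, Mul(-3, -4)))) = Mul(37, Mul(9, 9, Add(-2, 12))) = Mul(37, Mul(9, 9, 10)) = Mul(37, 810) = 29970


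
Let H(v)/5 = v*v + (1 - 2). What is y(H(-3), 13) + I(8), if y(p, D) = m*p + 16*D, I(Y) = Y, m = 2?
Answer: 296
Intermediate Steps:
H(v) = -5 + 5*v² (H(v) = 5*(v*v + (1 - 2)) = 5*(v² - 1) = 5*(-1 + v²) = -5 + 5*v²)
y(p, D) = 2*p + 16*D
y(H(-3), 13) + I(8) = (2*(-5 + 5*(-3)²) + 16*13) + 8 = (2*(-5 + 5*9) + 208) + 8 = (2*(-5 + 45) + 208) + 8 = (2*40 + 208) + 8 = (80 + 208) + 8 = 288 + 8 = 296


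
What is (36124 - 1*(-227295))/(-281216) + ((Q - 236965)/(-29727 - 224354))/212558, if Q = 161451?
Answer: -547170589040113/584139162525568 ≈ -0.93671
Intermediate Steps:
(36124 - 1*(-227295))/(-281216) + ((Q - 236965)/(-29727 - 224354))/212558 = (36124 - 1*(-227295))/(-281216) + ((161451 - 236965)/(-29727 - 224354))/212558 = (36124 + 227295)*(-1/281216) - 75514/(-254081)*(1/212558) = 263419*(-1/281216) - 75514*(-1/254081)*(1/212558) = -20263/21632 + (75514/254081)*(1/212558) = -20263/21632 + 37757/27003474599 = -547170589040113/584139162525568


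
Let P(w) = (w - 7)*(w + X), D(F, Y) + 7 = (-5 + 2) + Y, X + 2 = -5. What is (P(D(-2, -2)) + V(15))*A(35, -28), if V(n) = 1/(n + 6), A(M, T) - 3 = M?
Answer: 288116/21 ≈ 13720.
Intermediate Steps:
X = -7 (X = -2 - 5 = -7)
A(M, T) = 3 + M
D(F, Y) = -10 + Y (D(F, Y) = -7 + ((-5 + 2) + Y) = -7 + (-3 + Y) = -10 + Y)
P(w) = (-7 + w)² (P(w) = (w - 7)*(w - 7) = (-7 + w)*(-7 + w) = (-7 + w)²)
V(n) = 1/(6 + n)
(P(D(-2, -2)) + V(15))*A(35, -28) = ((49 + (-10 - 2)² - 14*(-10 - 2)) + 1/(6 + 15))*(3 + 35) = ((49 + (-12)² - 14*(-12)) + 1/21)*38 = ((49 + 144 + 168) + 1/21)*38 = (361 + 1/21)*38 = (7582/21)*38 = 288116/21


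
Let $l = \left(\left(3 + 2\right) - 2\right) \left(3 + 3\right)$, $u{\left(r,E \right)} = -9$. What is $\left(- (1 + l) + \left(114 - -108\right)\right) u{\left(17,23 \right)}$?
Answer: $-1827$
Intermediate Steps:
$l = 18$ ($l = \left(5 - 2\right) 6 = 3 \cdot 6 = 18$)
$\left(- (1 + l) + \left(114 - -108\right)\right) u{\left(17,23 \right)} = \left(- (1 + 18) + \left(114 - -108\right)\right) \left(-9\right) = \left(\left(-1\right) 19 + \left(114 + 108\right)\right) \left(-9\right) = \left(-19 + 222\right) \left(-9\right) = 203 \left(-9\right) = -1827$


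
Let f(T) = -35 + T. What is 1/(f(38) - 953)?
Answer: -1/950 ≈ -0.0010526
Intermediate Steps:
1/(f(38) - 953) = 1/((-35 + 38) - 953) = 1/(3 - 953) = 1/(-950) = -1/950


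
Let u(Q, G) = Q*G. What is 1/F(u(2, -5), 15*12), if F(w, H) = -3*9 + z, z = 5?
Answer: -1/22 ≈ -0.045455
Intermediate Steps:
u(Q, G) = G*Q
F(w, H) = -22 (F(w, H) = -3*9 + 5 = -27 + 5 = -22)
1/F(u(2, -5), 15*12) = 1/(-22) = -1/22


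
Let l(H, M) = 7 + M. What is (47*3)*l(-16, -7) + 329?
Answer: 329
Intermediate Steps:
(47*3)*l(-16, -7) + 329 = (47*3)*(7 - 7) + 329 = 141*0 + 329 = 0 + 329 = 329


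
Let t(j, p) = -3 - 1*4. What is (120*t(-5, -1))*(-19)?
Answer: 15960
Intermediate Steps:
t(j, p) = -7 (t(j, p) = -3 - 4 = -7)
(120*t(-5, -1))*(-19) = (120*(-7))*(-19) = -840*(-19) = 15960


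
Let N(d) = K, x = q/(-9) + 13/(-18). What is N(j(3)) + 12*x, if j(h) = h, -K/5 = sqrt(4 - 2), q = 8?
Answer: -58/3 - 5*sqrt(2) ≈ -26.404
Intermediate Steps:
K = -5*sqrt(2) (K = -5*sqrt(4 - 2) = -5*sqrt(2) ≈ -7.0711)
x = -29/18 (x = 8/(-9) + 13/(-18) = 8*(-1/9) + 13*(-1/18) = -8/9 - 13/18 = -29/18 ≈ -1.6111)
N(d) = -5*sqrt(2)
N(j(3)) + 12*x = -5*sqrt(2) + 12*(-29/18) = -5*sqrt(2) - 58/3 = -58/3 - 5*sqrt(2)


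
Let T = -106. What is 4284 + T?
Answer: 4178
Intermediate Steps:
4284 + T = 4284 - 106 = 4178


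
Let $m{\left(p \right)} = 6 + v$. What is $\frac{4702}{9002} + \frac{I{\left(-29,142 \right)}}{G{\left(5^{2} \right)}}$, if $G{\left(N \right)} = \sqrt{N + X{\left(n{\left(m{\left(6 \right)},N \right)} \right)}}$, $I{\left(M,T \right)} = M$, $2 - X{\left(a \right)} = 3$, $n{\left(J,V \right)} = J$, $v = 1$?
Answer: $\frac{2351}{4501} - \frac{29 \sqrt{6}}{12} \approx -5.3973$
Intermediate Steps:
$m{\left(p \right)} = 7$ ($m{\left(p \right)} = 6 + 1 = 7$)
$X{\left(a \right)} = -1$ ($X{\left(a \right)} = 2 - 3 = -1$)
$G{\left(N \right)} = \sqrt{-1 + N}$ ($G{\left(N \right)} = \sqrt{N - 1} = \sqrt{-1 + N}$)
$\frac{4702}{9002} + \frac{I{\left(-29,142 \right)}}{G{\left(5^{2} \right)}} = \frac{4702}{9002} - \frac{29}{\sqrt{-1 + 5^{2}}} = 4702 \cdot \frac{1}{9002} - \frac{29}{\sqrt{-1 + 25}} = \frac{2351}{4501} - \frac{29}{\sqrt{24}} = \frac{2351}{4501} - \frac{29}{2 \sqrt{6}} = \frac{2351}{4501} - 29 \frac{\sqrt{6}}{12} = \frac{2351}{4501} - \frac{29 \sqrt{6}}{12}$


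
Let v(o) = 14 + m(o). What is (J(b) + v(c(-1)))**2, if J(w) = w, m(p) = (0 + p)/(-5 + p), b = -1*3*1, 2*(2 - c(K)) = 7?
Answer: 21316/169 ≈ 126.13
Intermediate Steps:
c(K) = -3/2 (c(K) = 2 - 1/2*7 = 2 - 7/2 = -3/2)
b = -3 (b = -3*1 = -3)
m(p) = p/(-5 + p)
v(o) = 14 + o/(-5 + o)
(J(b) + v(c(-1)))**2 = (-3 + 5*(-14 + 3*(-3/2))/(-5 - 3/2))**2 = (-3 + 5*(-14 - 9/2)/(-13/2))**2 = (-3 + 5*(-2/13)*(-37/2))**2 = (-3 + 185/13)**2 = (146/13)**2 = 21316/169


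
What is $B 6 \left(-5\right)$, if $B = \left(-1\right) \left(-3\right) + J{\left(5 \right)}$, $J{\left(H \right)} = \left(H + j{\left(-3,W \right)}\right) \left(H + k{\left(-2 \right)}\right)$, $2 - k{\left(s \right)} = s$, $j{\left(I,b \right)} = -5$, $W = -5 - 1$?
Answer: $-90$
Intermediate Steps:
$W = -6$
$k{\left(s \right)} = 2 - s$
$J{\left(H \right)} = \left(-5 + H\right) \left(4 + H\right)$ ($J{\left(H \right)} = \left(H - 5\right) \left(H + \left(2 - -2\right)\right) = \left(-5 + H\right) \left(H + \left(2 + 2\right)\right) = \left(-5 + H\right) \left(H + 4\right) = \left(-5 + H\right) \left(4 + H\right)$)
$B = 3$ ($B = \left(-1\right) \left(-3\right) - \left(25 - 25\right) = 3 - 0 = 3 + 0 = 3$)
$B 6 \left(-5\right) = 3 \cdot 6 \left(-5\right) = 18 \left(-5\right) = -90$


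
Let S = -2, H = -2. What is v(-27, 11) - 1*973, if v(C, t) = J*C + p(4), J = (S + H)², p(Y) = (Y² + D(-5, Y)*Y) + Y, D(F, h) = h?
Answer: -1369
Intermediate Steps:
p(Y) = Y + 2*Y² (p(Y) = (Y² + Y*Y) + Y = (Y² + Y²) + Y = 2*Y² + Y = Y + 2*Y²)
J = 16 (J = (-2 - 2)² = (-4)² = 16)
v(C, t) = 36 + 16*C (v(C, t) = 16*C + 4*(1 + 2*4) = 16*C + 4*(1 + 8) = 16*C + 4*9 = 16*C + 36 = 36 + 16*C)
v(-27, 11) - 1*973 = (36 + 16*(-27)) - 1*973 = (36 - 432) - 973 = -396 - 973 = -1369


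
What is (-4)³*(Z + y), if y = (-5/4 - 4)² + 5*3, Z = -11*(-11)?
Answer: -10468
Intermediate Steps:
Z = 121
y = 681/16 (y = (-5*¼ - 4)² + 15 = (-5/4 - 4)² + 15 = (-21/4)² + 15 = 441/16 + 15 = 681/16 ≈ 42.563)
(-4)³*(Z + y) = (-4)³*(121 + 681/16) = -64*2617/16 = -10468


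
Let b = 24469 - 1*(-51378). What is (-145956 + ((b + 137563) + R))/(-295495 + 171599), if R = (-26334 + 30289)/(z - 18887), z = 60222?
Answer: -79663287/146321176 ≈ -0.54444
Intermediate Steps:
R = 113/1181 (R = (-26334 + 30289)/(60222 - 18887) = 3955/41335 = 3955*(1/41335) = 113/1181 ≈ 0.095682)
b = 75847 (b = 24469 + 51378 = 75847)
(-145956 + ((b + 137563) + R))/(-295495 + 171599) = (-145956 + ((75847 + 137563) + 113/1181))/(-295495 + 171599) = (-145956 + (213410 + 113/1181))/(-123896) = (-145956 + 252037323/1181)*(-1/123896) = (79663287/1181)*(-1/123896) = -79663287/146321176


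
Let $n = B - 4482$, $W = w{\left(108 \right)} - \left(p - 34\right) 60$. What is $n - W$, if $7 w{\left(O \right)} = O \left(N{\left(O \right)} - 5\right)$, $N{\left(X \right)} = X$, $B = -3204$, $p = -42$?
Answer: $- \frac{96846}{7} \approx -13835.0$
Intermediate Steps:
$w{\left(O \right)} = \frac{O \left(-5 + O\right)}{7}$ ($w{\left(O \right)} = \frac{O \left(O - 5\right)}{7} = \frac{O \left(-5 + O\right)}{7}$)
$W = \frac{43044}{7}$ ($W = \frac{1}{7} \cdot 108 \left(-5 + 108\right) - \left(-42 - 34\right) 60 = \frac{1}{7} \cdot 108 \cdot 103 - \left(-76\right) 60 = \frac{11124}{7} - -4560 = \frac{11124}{7} + 4560 = \frac{43044}{7} \approx 6149.1$)
$n = -7686$ ($n = -3204 - 4482 = -7686$)
$n - W = -7686 - \frac{43044}{7} = - \frac{96846}{7}$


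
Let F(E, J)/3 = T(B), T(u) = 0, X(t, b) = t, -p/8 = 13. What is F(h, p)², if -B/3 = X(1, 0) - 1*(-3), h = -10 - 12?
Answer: 0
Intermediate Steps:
p = -104 (p = -8*13 = -104)
h = -22
B = -12 (B = -3*(1 - 1*(-3)) = -3*(1 + 3) = -3*4 = -12)
F(E, J) = 0 (F(E, J) = 3*0 = 0)
F(h, p)² = 0² = 0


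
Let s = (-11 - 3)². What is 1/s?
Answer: 1/196 ≈ 0.0051020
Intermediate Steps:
s = 196 (s = (-14)² = 196)
1/s = 1/196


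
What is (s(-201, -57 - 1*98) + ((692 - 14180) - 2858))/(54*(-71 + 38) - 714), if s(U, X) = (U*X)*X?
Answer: 4845371/2496 ≈ 1941.3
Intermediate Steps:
s(U, X) = U*X**2
(s(-201, -57 - 1*98) + ((692 - 14180) - 2858))/(54*(-71 + 38) - 714) = (-201*(-57 - 1*98)**2 + ((692 - 14180) - 2858))/(54*(-71 + 38) - 714) = (-201*(-57 - 98)**2 + (-13488 - 2858))/(54*(-33) - 714) = (-201*(-155)**2 - 16346)/(-1782 - 714) = (-201*24025 - 16346)/(-2496) = (-4829025 - 16346)*(-1/2496) = -4845371*(-1/2496) = 4845371/2496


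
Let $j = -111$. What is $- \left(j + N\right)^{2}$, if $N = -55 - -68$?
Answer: $-9604$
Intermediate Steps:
$N = 13$ ($N = -55 + 68 = 13$)
$- \left(j + N\right)^{2} = - \left(-111 + 13\right)^{2} = - \left(-98\right)^{2} = \left(-1\right) 9604 = -9604$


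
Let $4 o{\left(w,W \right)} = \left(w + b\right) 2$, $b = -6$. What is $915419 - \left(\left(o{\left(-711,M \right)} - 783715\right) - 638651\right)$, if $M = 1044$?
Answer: $\frac{4676287}{2} \approx 2.3381 \cdot 10^{6}$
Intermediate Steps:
$o{\left(w,W \right)} = -3 + \frac{w}{2}$ ($o{\left(w,W \right)} = \frac{\left(w - 6\right) 2}{4} = \frac{\left(-6 + w\right) 2}{4} = \frac{-12 + 2 w}{4} = -3 + \frac{w}{2}$)
$915419 - \left(\left(o{\left(-711,M \right)} - 783715\right) - 638651\right) = 915419 - \left(\left(\left(-3 + \frac{1}{2} \left(-711\right)\right) - 783715\right) - 638651\right) = 915419 - \left(\left(\left(-3 - \frac{711}{2}\right) - 783715\right) - 638651\right) = 915419 - \left(\left(- \frac{717}{2} - 783715\right) - 638651\right) = 915419 - \left(- \frac{1568147}{2} - 638651\right) = 915419 - - \frac{2845449}{2} = 915419 + \frac{2845449}{2} = \frac{4676287}{2}$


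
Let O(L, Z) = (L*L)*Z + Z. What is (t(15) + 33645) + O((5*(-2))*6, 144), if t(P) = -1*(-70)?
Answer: 552259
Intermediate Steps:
t(P) = 70
O(L, Z) = Z + Z*L² (O(L, Z) = L²*Z + Z = Z*L² + Z = Z + Z*L²)
(t(15) + 33645) + O((5*(-2))*6, 144) = (70 + 33645) + 144*(1 + ((5*(-2))*6)²) = 33715 + 144*(1 + (-10*6)²) = 33715 + 144*(1 + (-60)²) = 33715 + 144*(1 + 3600) = 33715 + 144*3601 = 33715 + 518544 = 552259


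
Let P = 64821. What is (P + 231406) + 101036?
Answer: 397263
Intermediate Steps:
(P + 231406) + 101036 = (64821 + 231406) + 101036 = 296227 + 101036 = 397263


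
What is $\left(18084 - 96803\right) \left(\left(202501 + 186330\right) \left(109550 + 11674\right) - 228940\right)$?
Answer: $-3710453143038676$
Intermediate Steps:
$\left(18084 - 96803\right) \left(\left(202501 + 186330\right) \left(109550 + 11674\right) - 228940\right) = - 78719 \left(388831 \cdot 121224 - 228940\right) = - 78719 \left(47135649144 - 228940\right) = \left(-78719\right) 47135420204 = -3710453143038676$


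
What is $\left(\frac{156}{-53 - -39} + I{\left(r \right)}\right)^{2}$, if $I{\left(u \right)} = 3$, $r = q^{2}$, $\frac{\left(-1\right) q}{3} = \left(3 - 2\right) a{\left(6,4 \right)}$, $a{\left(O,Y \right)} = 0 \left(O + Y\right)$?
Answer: $\frac{3249}{49} \approx 66.306$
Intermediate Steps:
$a{\left(O,Y \right)} = 0$
$q = 0$ ($q = - 3 \left(3 - 2\right) 0 = - 3 \cdot 1 \cdot 0 = \left(-3\right) 0 = 0$)
$r = 0$ ($r = 0^{2} = 0$)
$\left(\frac{156}{-53 - -39} + I{\left(r \right)}\right)^{2} = \left(\frac{156}{-53 - -39} + 3\right)^{2} = \left(\frac{156}{-53 + 39} + 3\right)^{2} = \left(\frac{156}{-14} + 3\right)^{2} = \left(156 \left(- \frac{1}{14}\right) + 3\right)^{2} = \left(- \frac{78}{7} + 3\right)^{2} = \left(- \frac{57}{7}\right)^{2} = \frac{3249}{49}$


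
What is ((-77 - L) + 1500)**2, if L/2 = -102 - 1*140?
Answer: 3636649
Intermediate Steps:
L = -484 (L = 2*(-102 - 1*140) = 2*(-102 - 140) = 2*(-242) = -484)
((-77 - L) + 1500)**2 = ((-77 - 1*(-484)) + 1500)**2 = ((-77 + 484) + 1500)**2 = (407 + 1500)**2 = 1907**2 = 3636649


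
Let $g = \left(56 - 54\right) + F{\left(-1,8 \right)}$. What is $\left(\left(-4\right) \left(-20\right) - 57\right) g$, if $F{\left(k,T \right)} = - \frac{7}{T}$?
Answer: $\frac{207}{8} \approx 25.875$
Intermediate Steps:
$g = \frac{9}{8}$ ($g = \left(56 - 54\right) - \frac{7}{8} = 2 - \frac{7}{8} = \frac{9}{8} \approx 1.125$)
$\left(\left(-4\right) \left(-20\right) - 57\right) g = \left(\left(-4\right) \left(-20\right) - 57\right) \frac{9}{8} = \left(80 - 57\right) \frac{9}{8} = 23 \cdot \frac{9}{8} = \frac{207}{8}$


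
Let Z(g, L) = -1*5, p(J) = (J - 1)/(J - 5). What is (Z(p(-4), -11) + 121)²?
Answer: 13456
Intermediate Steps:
p(J) = (-1 + J)/(-5 + J)
Z(g, L) = -5
(Z(p(-4), -11) + 121)² = (-5 + 121)² = 116² = 13456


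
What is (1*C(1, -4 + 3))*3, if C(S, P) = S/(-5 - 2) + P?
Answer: -24/7 ≈ -3.4286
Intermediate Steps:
C(S, P) = P - S/7 (C(S, P) = S/(-7) + P = -S/7 + P = P - S/7)
(1*C(1, -4 + 3))*3 = (1*((-4 + 3) - ⅐*1))*3 = (1*(-1 - ⅐))*3 = (1*(-8/7))*3 = -8/7*3 = -24/7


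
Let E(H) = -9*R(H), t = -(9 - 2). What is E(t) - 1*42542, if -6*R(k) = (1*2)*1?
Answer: -42539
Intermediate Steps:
t = -7 (t = -1*7 = -7)
R(k) = -1/3 (R(k) = -1*2/6 = -1/3)
E(H) = 3 (E(H) = -9*(-1/3) = 3)
E(t) - 1*42542 = 3 - 1*42542 = 3 - 42542 = -42539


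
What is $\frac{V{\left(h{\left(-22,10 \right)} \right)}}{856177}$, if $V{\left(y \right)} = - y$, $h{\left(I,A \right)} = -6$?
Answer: $\frac{6}{856177} \approx 7.0079 \cdot 10^{-6}$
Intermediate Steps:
$\frac{V{\left(h{\left(-22,10 \right)} \right)}}{856177} = \frac{\left(-1\right) \left(-6\right)}{856177} = 6 \cdot \frac{1}{856177} = \frac{6}{856177}$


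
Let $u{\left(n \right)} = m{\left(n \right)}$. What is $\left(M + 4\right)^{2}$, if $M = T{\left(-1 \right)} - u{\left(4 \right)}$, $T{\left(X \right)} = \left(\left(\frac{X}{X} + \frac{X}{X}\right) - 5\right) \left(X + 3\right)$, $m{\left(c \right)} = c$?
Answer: $36$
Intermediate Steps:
$u{\left(n \right)} = n$
$T{\left(X \right)} = -9 - 3 X$ ($T{\left(X \right)} = \left(\left(1 + 1\right) - 5\right) \left(3 + X\right) = \left(2 - 5\right) \left(3 + X\right) = - 3 \left(3 + X\right) = -9 - 3 X$)
$M = -10$ ($M = \left(-9 - -3\right) - 4 = \left(-9 + 3\right) - 4 = -6 - 4 = -10$)
$\left(M + 4\right)^{2} = \left(-10 + 4\right)^{2} = \left(-6\right)^{2} = 36$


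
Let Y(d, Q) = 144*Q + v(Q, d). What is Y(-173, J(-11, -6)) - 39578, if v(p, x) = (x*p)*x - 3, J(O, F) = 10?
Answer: 261149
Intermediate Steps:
v(p, x) = -3 + p*x² (v(p, x) = (p*x)*x - 3 = p*x² - 3 = -3 + p*x²)
Y(d, Q) = -3 + 144*Q + Q*d² (Y(d, Q) = 144*Q + (-3 + Q*d²) = -3 + 144*Q + Q*d²)
Y(-173, J(-11, -6)) - 39578 = (-3 + 144*10 + 10*(-173)²) - 39578 = (-3 + 1440 + 10*29929) - 39578 = (-3 + 1440 + 299290) - 39578 = 300727 - 39578 = 261149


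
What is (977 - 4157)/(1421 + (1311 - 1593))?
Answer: -3180/1139 ≈ -2.7919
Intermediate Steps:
(977 - 4157)/(1421 + (1311 - 1593)) = -3180/(1421 - 282) = -3180/1139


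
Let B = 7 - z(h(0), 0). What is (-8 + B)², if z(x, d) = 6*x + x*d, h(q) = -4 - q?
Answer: 529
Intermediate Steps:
z(x, d) = 6*x + d*x
B = 31 (B = 7 - (-4 - 1*0)*(6 + 0) = 7 - (-4 + 0)*6 = 7 - (-4)*6 = 7 - 1*(-24) = 7 + 24 = 31)
(-8 + B)² = (-8 + 31)² = 23² = 529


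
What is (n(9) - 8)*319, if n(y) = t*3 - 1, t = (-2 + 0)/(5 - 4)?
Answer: -4785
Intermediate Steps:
t = -2 (t = -2/1 = -2*1 = -2)
n(y) = -7 (n(y) = -2*3 - 1 = -6 - 1 = -7)
(n(9) - 8)*319 = (-7 - 8)*319 = -15*319 = -4785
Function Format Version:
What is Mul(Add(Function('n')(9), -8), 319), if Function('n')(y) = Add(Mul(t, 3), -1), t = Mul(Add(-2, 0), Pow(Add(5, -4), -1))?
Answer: -4785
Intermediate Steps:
t = -2 (t = Mul(-2, Pow(1, -1)) = Mul(-2, 1) = -2)
Function('n')(y) = -7 (Function('n')(y) = Add(Mul(-2, 3), -1) = Add(-6, -1) = -7)
Mul(Add(Function('n')(9), -8), 319) = Mul(Add(-7, -8), 319) = Mul(-15, 319) = -4785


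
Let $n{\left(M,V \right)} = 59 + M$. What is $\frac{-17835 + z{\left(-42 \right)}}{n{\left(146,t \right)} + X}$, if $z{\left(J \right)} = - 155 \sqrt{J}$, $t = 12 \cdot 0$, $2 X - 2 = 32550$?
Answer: $- \frac{17835}{16481} - \frac{155 i \sqrt{42}}{16481} \approx -1.0822 - 0.06095 i$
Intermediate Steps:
$X = 16276$ ($X = 1 + \frac{1}{2} \cdot 32550 = 1 + 16275 = 16276$)
$t = 0$
$\frac{-17835 + z{\left(-42 \right)}}{n{\left(146,t \right)} + X} = \frac{-17835 - 155 \sqrt{-42}}{\left(59 + 146\right) + 16276} = \frac{-17835 - 155 i \sqrt{42}}{205 + 16276} = \frac{-17835 - 155 i \sqrt{42}}{16481} = \left(-17835 - 155 i \sqrt{42}\right) \frac{1}{16481} = - \frac{17835}{16481} - \frac{155 i \sqrt{42}}{16481}$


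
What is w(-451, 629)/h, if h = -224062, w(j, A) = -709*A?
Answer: 445961/224062 ≈ 1.9903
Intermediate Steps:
w(-451, 629)/h = -709*629/(-224062) = -445961*(-1/224062) = 445961/224062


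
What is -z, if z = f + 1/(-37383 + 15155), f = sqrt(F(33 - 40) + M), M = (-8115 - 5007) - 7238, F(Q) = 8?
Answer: 1/22228 - 8*I*sqrt(318) ≈ 4.4988e-5 - 142.66*I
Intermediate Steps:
M = -20360 (M = -13122 - 7238 = -20360)
f = 8*I*sqrt(318) (f = sqrt(8 - 20360) = sqrt(-20352) = 8*I*sqrt(318) ≈ 142.66*I)
z = -1/22228 + 8*I*sqrt(318) (z = 8*I*sqrt(318) + 1/(-37383 + 15155) = 8*I*sqrt(318) + 1/(-22228) = 8*I*sqrt(318) - 1/22228 = -1/22228 + 8*I*sqrt(318) ≈ -4.4988e-5 + 142.66*I)
-z = -(-1/22228 + 8*I*sqrt(318)) = 1/22228 - 8*I*sqrt(318)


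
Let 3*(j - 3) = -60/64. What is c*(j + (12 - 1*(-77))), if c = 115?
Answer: 168705/16 ≈ 10544.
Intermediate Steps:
j = 43/16 (j = 3 + (-60/64)/3 = 3 + (-60*1/64)/3 = 3 + (1/3)*(-15/16) = 3 - 5/16 = 43/16 ≈ 2.6875)
c*(j + (12 - 1*(-77))) = 115*(43/16 + (12 - 1*(-77))) = 115*(43/16 + (12 + 77)) = 115*(43/16 + 89) = 115*(1467/16) = 168705/16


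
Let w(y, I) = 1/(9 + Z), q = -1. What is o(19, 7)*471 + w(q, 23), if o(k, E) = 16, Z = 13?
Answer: 165793/22 ≈ 7536.0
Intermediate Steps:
w(y, I) = 1/22 (w(y, I) = 1/(9 + 13) = 1/22)
o(19, 7)*471 + w(q, 23) = 16*471 + 1/22 = 7536 + 1/22 = 165793/22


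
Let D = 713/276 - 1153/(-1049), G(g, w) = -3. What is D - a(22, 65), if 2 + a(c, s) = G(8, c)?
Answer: 109295/12588 ≈ 8.6825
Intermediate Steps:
a(c, s) = -5 (a(c, s) = -2 - 3 = -5)
D = 46355/12588 (D = 713*(1/276) - 1153*(-1/1049) = 31/12 + 1153/1049 = 46355/12588 ≈ 3.6825)
D - a(22, 65) = 46355/12588 - 1*(-5) = 46355/12588 + 5 = 109295/12588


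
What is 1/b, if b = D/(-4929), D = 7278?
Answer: -1643/2426 ≈ -0.67725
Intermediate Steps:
b = -2426/1643 (b = 7278/(-4929) = 7278*(-1/4929) = -2426/1643 ≈ -1.4766)
1/b = 1/(-2426/1643) = -1643/2426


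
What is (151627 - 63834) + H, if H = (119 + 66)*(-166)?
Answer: 57083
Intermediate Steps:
H = -30710 (H = 185*(-166) = -30710)
(151627 - 63834) + H = (151627 - 63834) - 30710 = 87793 - 30710 = 57083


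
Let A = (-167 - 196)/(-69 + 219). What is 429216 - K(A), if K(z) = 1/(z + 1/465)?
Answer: 4825680138/11243 ≈ 4.2922e+5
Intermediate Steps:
A = -121/50 (A = -363/150 = -363*1/150 = -121/50 ≈ -2.4200)
K(z) = 1/(1/465 + z) (K(z) = 1/(z + 1/465) = 1/(1/465 + z))
429216 - K(A) = 429216 - 465/(1 + 465*(-121/50)) = 429216 - 465/(1 - 11253/10) = 429216 - 465/(-11243/10) = 429216 - 465*(-10)/11243 = 429216 - 1*(-4650/11243) = 429216 + 4650/11243 = 4825680138/11243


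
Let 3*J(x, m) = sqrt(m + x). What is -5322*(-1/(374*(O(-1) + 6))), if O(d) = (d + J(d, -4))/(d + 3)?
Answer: 23949/9299 - 7983*I*sqrt(5)/102289 ≈ 2.5754 - 0.17451*I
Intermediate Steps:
J(x, m) = sqrt(m + x)/3
O(d) = (d + sqrt(-4 + d)/3)/(3 + d) (O(d) = (d + sqrt(-4 + d)/3)/(d + 3) = (d + sqrt(-4 + d)/3)/(3 + d))
-5322*(-1/(374*(O(-1) + 6))) = -5322*(-1/(374*((-1 + sqrt(-4 - 1)/3)/(3 - 1) + 6))) = -5322*(-1/(374*((-1 + sqrt(-5)/3)/2 + 6))) = -5322*(-1/(374*((-1 + (I*sqrt(5))/3)/2 + 6))) = -5322*(-1/(374*((-1 + I*sqrt(5)/3)/2 + 6))) = -5322*(-1/(374*((-1/2 + I*sqrt(5)/6) + 6))) = -5322*(-1/(374*(11/2 + I*sqrt(5)/6))) = -5322/(-2057 - 187*I*sqrt(5)/3)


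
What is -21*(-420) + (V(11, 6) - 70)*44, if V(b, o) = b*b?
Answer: 11064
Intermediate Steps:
V(b, o) = b²
-21*(-420) + (V(11, 6) - 70)*44 = -21*(-420) + (11² - 70)*44 = 8820 + (121 - 70)*44 = 8820 + 51*44 = 8820 + 2244 = 11064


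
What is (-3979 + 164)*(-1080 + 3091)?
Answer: -7671965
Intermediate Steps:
(-3979 + 164)*(-1080 + 3091) = -3815*2011 = -7671965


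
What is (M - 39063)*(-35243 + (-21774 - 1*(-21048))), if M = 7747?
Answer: 1126405204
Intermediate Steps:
(M - 39063)*(-35243 + (-21774 - 1*(-21048))) = (7747 - 39063)*(-35243 + (-21774 - 1*(-21048))) = -31316*(-35243 + (-21774 + 21048)) = -31316*(-35243 - 726) = -31316*(-35969) = 1126405204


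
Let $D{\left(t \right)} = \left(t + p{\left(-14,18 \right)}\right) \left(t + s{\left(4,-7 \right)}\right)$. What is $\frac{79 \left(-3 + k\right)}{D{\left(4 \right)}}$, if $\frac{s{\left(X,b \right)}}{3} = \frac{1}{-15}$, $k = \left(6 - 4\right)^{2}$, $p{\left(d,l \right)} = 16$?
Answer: $\frac{79}{76} \approx 1.0395$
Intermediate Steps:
$k = 4$ ($k = 2^{2} = 4$)
$s{\left(X,b \right)} = - \frac{1}{5}$ ($s{\left(X,b \right)} = \frac{3}{-15} = 3 \left(- \frac{1}{15}\right) = - \frac{1}{5}$)
$D{\left(t \right)} = \left(16 + t\right) \left(- \frac{1}{5} + t\right)$ ($D{\left(t \right)} = \left(t + 16\right) \left(t - \frac{1}{5}\right) = \left(16 + t\right) \left(- \frac{1}{5} + t\right)$)
$\frac{79 \left(-3 + k\right)}{D{\left(4 \right)}} = \frac{79 \left(-3 + 4\right)}{- \frac{16}{5} + 4^{2} + \frac{79}{5} \cdot 4} = \frac{79 \cdot 1}{- \frac{16}{5} + 16 + \frac{316}{5}} = \frac{79}{76}$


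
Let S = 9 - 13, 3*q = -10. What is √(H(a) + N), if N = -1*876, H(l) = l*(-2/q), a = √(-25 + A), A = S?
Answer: √(-21900 + 15*I*√29)/5 ≈ 0.054584 + 29.597*I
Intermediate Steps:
q = -10/3 (q = (⅓)*(-10) = -10/3 ≈ -3.3333)
S = -4
A = -4
a = I*√29 (a = √(-25 - 4) = √(-29) = I*√29 ≈ 5.3852*I)
H(l) = 3*l/5 (H(l) = l*(-2/(-10/3)) = l*(-2*(-3/10)) = l*(⅗) = 3*l/5)
N = -876
√(H(a) + N) = √(3*(I*√29)/5 - 876) = √(3*I*√29/5 - 876) = √(-876 + 3*I*√29/5)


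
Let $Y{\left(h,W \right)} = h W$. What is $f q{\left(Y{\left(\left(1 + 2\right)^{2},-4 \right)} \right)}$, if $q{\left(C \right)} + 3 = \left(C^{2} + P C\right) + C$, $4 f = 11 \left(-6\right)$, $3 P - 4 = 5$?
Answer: $- \frac{37917}{2} \approx -18959.0$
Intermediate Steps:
$P = 3$ ($P = \frac{4}{3} + \frac{1}{3} \cdot 5 = \frac{4}{3} + \frac{5}{3} = 3$)
$Y{\left(h,W \right)} = W h$
$f = - \frac{33}{2}$ ($f = \frac{11 \left(-6\right)}{4} = \frac{1}{4} \left(-66\right) = - \frac{33}{2} \approx -16.5$)
$q{\left(C \right)} = -3 + C^{2} + 4 C$ ($q{\left(C \right)} = -3 + \left(\left(C^{2} + 3 C\right) + C\right) = -3 + \left(C^{2} + 4 C\right) = -3 + C^{2} + 4 C$)
$f q{\left(Y{\left(\left(1 + 2\right)^{2},-4 \right)} \right)} = - \frac{33 \left(-3 + \left(- 4 \left(1 + 2\right)^{2}\right)^{2} + 4 \left(- 4 \left(1 + 2\right)^{2}\right)\right)}{2} = - \frac{33 \left(-3 + \left(- 4 \cdot 3^{2}\right)^{2} + 4 \left(- 4 \cdot 3^{2}\right)\right)}{2} = - \frac{33 \left(-3 + \left(\left(-4\right) 9\right)^{2} + 4 \left(\left(-4\right) 9\right)\right)}{2} = - \frac{33 \left(-3 + \left(-36\right)^{2} + 4 \left(-36\right)\right)}{2} = - \frac{33 \left(-3 + 1296 - 144\right)}{2} = \left(- \frac{33}{2}\right) 1149 = - \frac{37917}{2}$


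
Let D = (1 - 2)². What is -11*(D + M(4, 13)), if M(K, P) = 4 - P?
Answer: 88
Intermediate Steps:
D = 1 (D = (-1)² = 1)
-11*(D + M(4, 13)) = -11*(1 + (4 - 1*13)) = -11*(1 + (4 - 13)) = -11*(1 - 9) = -11*(-8) = 88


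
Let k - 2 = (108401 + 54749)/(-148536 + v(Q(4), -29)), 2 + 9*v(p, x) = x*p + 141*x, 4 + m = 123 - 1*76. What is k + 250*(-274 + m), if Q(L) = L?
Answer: -77443326538/1341031 ≈ -57749.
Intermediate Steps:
m = 43 (m = -4 + (123 - 1*76) = -4 + (123 - 76) = -4 + 47 = 43)
v(p, x) = -2/9 + 47*x/3 + p*x/9 (v(p, x) = -2/9 + (x*p + 141*x)/9 = -2/9 + (p*x + 141*x)/9 = -2/9 + (141*x + p*x)/9 = -2/9 + (47*x/3 + p*x/9) = -2/9 + 47*x/3 + p*x/9)
k = 1213712/1341031 (k = 2 + (108401 + 54749)/(-148536 + (-2/9 + (47/3)*(-29) + (⅑)*4*(-29))) = 2 + 163150/(-148536 + (-2/9 - 1363/3 - 116/9)) = 2 + 163150/(-148536 - 4207/9) = 2 + 163150/(-1341031/9) = 2 + 163150*(-9/1341031) = 2 - 1468350/1341031 = 1213712/1341031 ≈ 0.90506)
k + 250*(-274 + m) = 1213712/1341031 + 250*(-274 + 43) = 1213712/1341031 + 250*(-231) = 1213712/1341031 - 57750 = -77443326538/1341031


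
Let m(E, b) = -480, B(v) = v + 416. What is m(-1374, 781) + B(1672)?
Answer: 1608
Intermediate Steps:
B(v) = 416 + v
m(-1374, 781) + B(1672) = -480 + (416 + 1672) = -480 + 2088 = 1608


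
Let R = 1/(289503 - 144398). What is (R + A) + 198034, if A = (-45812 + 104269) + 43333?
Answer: 43505961521/145105 ≈ 2.9982e+5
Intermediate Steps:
A = 101790 (A = 58457 + 43333 = 101790)
R = 1/145105 ≈ 6.8916e-6
(R + A) + 198034 = (1/145105 + 101790) + 198034 = 14770237951/145105 + 198034 = 43505961521/145105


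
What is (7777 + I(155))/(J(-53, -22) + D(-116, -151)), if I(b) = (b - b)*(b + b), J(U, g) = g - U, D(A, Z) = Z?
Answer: -7777/120 ≈ -64.808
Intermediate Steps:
I(b) = 0 (I(b) = 0*(2*b) = 0)
(7777 + I(155))/(J(-53, -22) + D(-116, -151)) = (7777 + 0)/((-22 - 1*(-53)) - 151) = 7777/((-22 + 53) - 151) = 7777/(31 - 151) = 7777/(-120) = 7777*(-1/120) = -7777/120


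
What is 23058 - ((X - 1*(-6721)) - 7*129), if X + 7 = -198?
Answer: 17445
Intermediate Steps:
X = -205 (X = -7 - 198 = -205)
23058 - ((X - 1*(-6721)) - 7*129) = 23058 - ((-205 - 1*(-6721)) - 7*129) = 23058 - ((-205 + 6721) - 903) = 23058 - (6516 - 903) = 23058 - 1*5613 = 23058 - 5613 = 17445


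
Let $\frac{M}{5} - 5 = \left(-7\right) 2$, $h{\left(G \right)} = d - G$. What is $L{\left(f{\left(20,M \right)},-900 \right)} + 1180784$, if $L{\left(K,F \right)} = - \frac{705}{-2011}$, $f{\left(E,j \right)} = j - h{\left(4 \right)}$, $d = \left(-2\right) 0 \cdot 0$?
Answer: $\frac{2374557329}{2011} \approx 1.1808 \cdot 10^{6}$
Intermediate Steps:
$d = 0$ ($d = 0 \cdot 0 = 0$)
$h{\left(G \right)} = - G$ ($h{\left(G \right)} = 0 - G = - G$)
$M = -45$ ($M = 25 + 5 \left(\left(-7\right) 2\right) = 25 + 5 \left(-14\right) = 25 - 70 = -45$)
$f{\left(E,j \right)} = 4 + j$ ($f{\left(E,j \right)} = j - \left(-1\right) 4 = j - -4 = j + 4 = 4 + j$)
$L{\left(K,F \right)} = \frac{705}{2011}$ ($L{\left(K,F \right)} = \left(-705\right) \left(- \frac{1}{2011}\right) = \frac{705}{2011}$)
$L{\left(f{\left(20,M \right)},-900 \right)} + 1180784 = \frac{705}{2011} + 1180784 = \frac{2374557329}{2011}$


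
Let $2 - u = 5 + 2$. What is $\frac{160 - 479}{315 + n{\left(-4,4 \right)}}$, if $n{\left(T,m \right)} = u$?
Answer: $- \frac{319}{310} \approx -1.029$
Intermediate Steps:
$u = -5$ ($u = 2 - \left(5 + 2\right) = 2 - 7 = -5$)
$n{\left(T,m \right)} = -5$
$\frac{160 - 479}{315 + n{\left(-4,4 \right)}} = \frac{160 - 479}{315 - 5} = - \frac{319}{310}$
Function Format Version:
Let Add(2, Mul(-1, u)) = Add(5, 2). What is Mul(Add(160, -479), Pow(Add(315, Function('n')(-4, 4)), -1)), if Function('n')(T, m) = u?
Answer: Rational(-319, 310) ≈ -1.0290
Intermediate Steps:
u = -5 (u = Add(2, Mul(-1, Add(5, 2))) = Add(2, Mul(-1, 7)) = Add(2, -7) = -5)
Function('n')(T, m) = -5
Mul(Add(160, -479), Pow(Add(315, Function('n')(-4, 4)), -1)) = Mul(Add(160, -479), Pow(Add(315, -5), -1)) = Mul(-319, Pow(310, -1)) = Mul(-319, Rational(1, 310)) = Rational(-319, 310)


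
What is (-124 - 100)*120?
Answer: -26880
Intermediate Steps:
(-124 - 100)*120 = -224*120 = -26880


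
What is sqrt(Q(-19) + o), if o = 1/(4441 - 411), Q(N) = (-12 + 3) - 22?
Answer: 3*I*sqrt(55940430)/4030 ≈ 5.5677*I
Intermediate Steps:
Q(N) = -31 (Q(N) = -9 - 22 = -31)
o = 1/4030 ≈ 0.00024814
sqrt(Q(-19) + o) = sqrt(-31 + 1/4030) = sqrt(-124929/4030) = 3*I*sqrt(55940430)/4030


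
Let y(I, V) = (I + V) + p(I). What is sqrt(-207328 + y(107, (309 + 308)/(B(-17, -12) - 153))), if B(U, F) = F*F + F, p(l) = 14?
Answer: 2*I*sqrt(22847811)/21 ≈ 455.23*I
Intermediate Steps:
B(U, F) = F + F**2 (B(U, F) = F**2 + F = F + F**2)
y(I, V) = 14 + I + V (y(I, V) = (I + V) + 14 = 14 + I + V)
sqrt(-207328 + y(107, (309 + 308)/(B(-17, -12) - 153))) = sqrt(-207328 + (14 + 107 + (309 + 308)/(-12*(1 - 12) - 153))) = sqrt(-207328 + (14 + 107 + 617/(-12*(-11) - 153))) = sqrt(-207328 + (14 + 107 + 617/(132 - 153))) = sqrt(-207328 + (14 + 107 + 617/(-21))) = sqrt(-207328 + (14 + 107 + 617*(-1/21))) = sqrt(-207328 + (14 + 107 - 617/21)) = sqrt(-207328 + 1924/21) = sqrt(-4351964/21) = 2*I*sqrt(22847811)/21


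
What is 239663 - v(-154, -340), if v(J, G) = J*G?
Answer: 187303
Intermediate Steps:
v(J, G) = G*J
239663 - v(-154, -340) = 239663 - (-340)*(-154) = 239663 - 1*52360 = 239663 - 52360 = 187303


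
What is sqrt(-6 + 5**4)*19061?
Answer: 19061*sqrt(619) ≈ 4.7423e+5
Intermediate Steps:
sqrt(-6 + 5**4)*19061 = sqrt(-6 + 625)*19061 = sqrt(619)*19061 = 19061*sqrt(619)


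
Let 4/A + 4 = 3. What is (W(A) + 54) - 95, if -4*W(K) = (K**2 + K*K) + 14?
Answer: -105/2 ≈ -52.500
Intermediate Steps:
A = -4 (A = 4/(-4 + 3) = 4/(-1) = 4*(-1) = -4)
W(K) = -7/2 - K**2/2 (W(K) = -((K**2 + K*K) + 14)/4 = -((K**2 + K**2) + 14)/4 = -(2*K**2 + 14)/4 = -(14 + 2*K**2)/4 = -7/2 - K**2/2)
(W(A) + 54) - 95 = ((-7/2 - 1/2*(-4)**2) + 54) - 95 = ((-7/2 - 1/2*16) + 54) - 95 = ((-7/2 - 8) + 54) - 95 = (-23/2 + 54) - 95 = 85/2 - 95 = -105/2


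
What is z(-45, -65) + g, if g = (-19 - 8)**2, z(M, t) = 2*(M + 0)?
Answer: 639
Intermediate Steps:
z(M, t) = 2*M
g = 729 (g = (-27)**2 = 729)
z(-45, -65) + g = 2*(-45) + 729 = -90 + 729 = 639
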